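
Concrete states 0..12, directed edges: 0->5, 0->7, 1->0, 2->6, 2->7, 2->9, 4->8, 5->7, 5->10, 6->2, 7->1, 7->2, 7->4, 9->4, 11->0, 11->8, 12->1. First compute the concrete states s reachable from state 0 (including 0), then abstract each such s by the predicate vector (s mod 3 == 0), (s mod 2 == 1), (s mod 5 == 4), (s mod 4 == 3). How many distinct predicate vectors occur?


BFS from 0:
Concrete reachable: {0, 1, 2, 4, 5, 6, 7, 8, 9, 10}
Abstract via predicates (s mod 3 == 0), (s mod 2 == 1), (s mod 5 == 4), (s mod 4 == 3):
  (0,0,0,0) <- {2, 8, 10}
  (0,0,1,0) <- {4}
  (0,1,0,0) <- {1, 5}
  (0,1,0,1) <- {7}
  (1,0,0,0) <- {0, 6}
  (1,1,1,0) <- {9}
Distinct abstract states = 6

6


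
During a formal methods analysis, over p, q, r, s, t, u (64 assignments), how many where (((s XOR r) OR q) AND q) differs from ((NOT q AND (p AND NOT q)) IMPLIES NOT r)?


F1 = (((s XOR r) OR q) AND q)
F2 = ((NOT q AND (p AND NOT q)) IMPLIES NOT r)
Evaluate both on each of 64 rows (bits = p,q,r,s,t,u):
  row 0 [000000]: F1=0 F2=1 (differ) -> 1
  row 1 [000001]: F1=0 F2=1 (differ) -> 1
  row 2 [000010]: F1=0 F2=1 (differ) -> 1
  row 3 [000011]: F1=0 F2=1 (differ) -> 1
  row 4 [000100]: F1=0 F2=1 (differ) -> 1
  (every remaining row is evaluated the same way; all 64 results are listed next)
Full result column, 8 rows per line (p,q,r fixed per line; s,t,u runs 000..111 left to right):
  rows 0-7 [p,q,r=000]: 11111111  (ones: 8)
  rows 8-15 [p,q,r=001]: 11111111  (ones: 8)
  rows 16-23 [p,q,r=010]: 00000000  (ones: 0)
  rows 24-31 [p,q,r=011]: 00000000  (ones: 0)
  rows 32-39 [p,q,r=100]: 11111111  (ones: 8)
  rows 40-47 [p,q,r=101]: 00000000  (ones: 0)
  rows 48-55 [p,q,r=110]: 00000000  (ones: 0)
  rows 56-63 [p,q,r=111]: 00000000  (ones: 0)
Disagreements = 8+8+0+0+8+0+0+0 = 24

24


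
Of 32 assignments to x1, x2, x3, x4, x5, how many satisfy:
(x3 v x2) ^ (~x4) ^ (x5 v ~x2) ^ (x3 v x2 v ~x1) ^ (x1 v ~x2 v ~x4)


CNF with 5 clauses over 5 vars (32 assignments).
An assignment satisfies CNF iff every clause has >=1 true literal.
Check each row (bits = x1,x2,x3,x4,x5; clause T/F shown):
  row 0 [00000]: clauses=FTTTT -> 0
  row 1 [00001]: clauses=FTTTT -> 0
  row 2 [00010]: clauses=FFTTT -> 0
  row 3 [00011]: clauses=FFTTT -> 0
  row 4 [00100]: clauses=TTTTT -> 1
  row 5 [00101]: clauses=TTTTT -> 1
  row 6 [00110]: clauses=TFTTT -> 0
  row 7 [00111]: clauses=TFTTT -> 0
  row 8 [01000]: clauses=TTFTT -> 0
  row 9 [01001]: clauses=TTTTT -> 1
  row 10 [01010]: clauses=TFFTF -> 0
  row 11 [01011]: clauses=TFTTF -> 0
  row 12 [01100]: clauses=TTFTT -> 0
  row 13 [01101]: clauses=TTTTT -> 1
  row 14 [01110]: clauses=TFFTF -> 0
  row 15 [01111]: clauses=TFTTF -> 0
  row 16 [10000]: clauses=FTTFT -> 0
  row 17 [10001]: clauses=FTTFT -> 0
  row 18 [10010]: clauses=FFTFT -> 0
  row 19 [10011]: clauses=FFTFT -> 0
  row 20 [10100]: clauses=TTTTT -> 1
  row 21 [10101]: clauses=TTTTT -> 1
  row 22 [10110]: clauses=TFTTT -> 0
  row 23 [10111]: clauses=TFTTT -> 0
  row 24 [11000]: clauses=TTFTT -> 0
  row 25 [11001]: clauses=TTTTT -> 1
  row 26 [11010]: clauses=TFFTT -> 0
  row 27 [11011]: clauses=TFTTT -> 0
  row 28 [11100]: clauses=TTFTT -> 0
  row 29 [11101]: clauses=TTTTT -> 1
  row 30 [11110]: clauses=TFFTT -> 0
  row 31 [11111]: clauses=TFTTT -> 0
Full result column, 8 rows per line (x1,x2 fixed per line; x3,x4,x5 runs 000..111 left to right):
  rows 0-7 [x1,x2=00]: 00001100  (ones: 2)
  rows 8-15 [x1,x2=01]: 01000100  (ones: 2)
  rows 16-23 [x1,x2=10]: 00001100  (ones: 2)
  rows 24-31 [x1,x2=11]: 01000100  (ones: 2)
Satisfying assignments = 2+2+2+2 = 8

8


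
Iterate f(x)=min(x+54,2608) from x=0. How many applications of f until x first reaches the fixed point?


Step 1: x=0, cap=2608, increment=54
Step 2: x grows by 54 each step until capped at 2608; fixed point is x=2608
Step 3: iterations = ceil(2608/54) = 49

49


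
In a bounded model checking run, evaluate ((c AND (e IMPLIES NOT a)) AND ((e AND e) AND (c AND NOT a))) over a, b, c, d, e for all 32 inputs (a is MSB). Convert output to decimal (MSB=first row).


Formula: ((c AND (e IMPLIES NOT a)) AND ((e AND e) AND (c AND NOT a))) over a, b, c, d, e (32 rows)
Evaluate each row (bits = a,b,c,d,e, MSB first):
  row 0 [00000]: ((0 AND (0 IMPLIES NOT 0)) AND ((0 AND 0) AND (0 AND NOT 0))) -> 0
  row 1 [00001]: ((0 AND (1 IMPLIES NOT 0)) AND ((1 AND 1) AND (0 AND NOT 0))) -> 0
  row 2 [00010]: ((0 AND (0 IMPLIES NOT 0)) AND ((0 AND 0) AND (0 AND NOT 0))) -> 0
  row 3 [00011]: ((0 AND (1 IMPLIES NOT 0)) AND ((1 AND 1) AND (0 AND NOT 0))) -> 0
  row 4 [00100]: ((1 AND (0 IMPLIES NOT 0)) AND ((0 AND 0) AND (1 AND NOT 0))) -> 0
  row 5 [00101]: ((1 AND (1 IMPLIES NOT 0)) AND ((1 AND 1) AND (1 AND NOT 0))) -> 1
  row 6 [00110]: ((1 AND (0 IMPLIES NOT 0)) AND ((0 AND 0) AND (1 AND NOT 0))) -> 0
  row 7 [00111]: ((1 AND (1 IMPLIES NOT 0)) AND ((1 AND 1) AND (1 AND NOT 0))) -> 1
  row 8 [01000]: ((0 AND (0 IMPLIES NOT 0)) AND ((0 AND 0) AND (0 AND NOT 0))) -> 0
  row 9 [01001]: ((0 AND (1 IMPLIES NOT 0)) AND ((1 AND 1) AND (0 AND NOT 0))) -> 0
  row 10 [01010]: ((0 AND (0 IMPLIES NOT 0)) AND ((0 AND 0) AND (0 AND NOT 0))) -> 0
  row 11 [01011]: ((0 AND (1 IMPLIES NOT 0)) AND ((1 AND 1) AND (0 AND NOT 0))) -> 0
  row 12 [01100]: ((1 AND (0 IMPLIES NOT 0)) AND ((0 AND 0) AND (1 AND NOT 0))) -> 0
  row 13 [01101]: ((1 AND (1 IMPLIES NOT 0)) AND ((1 AND 1) AND (1 AND NOT 0))) -> 1
  row 14 [01110]: ((1 AND (0 IMPLIES NOT 0)) AND ((0 AND 0) AND (1 AND NOT 0))) -> 0
  row 15 [01111]: ((1 AND (1 IMPLIES NOT 0)) AND ((1 AND 1) AND (1 AND NOT 0))) -> 1
  row 16 [10000]: ((0 AND (0 IMPLIES NOT 1)) AND ((0 AND 0) AND (0 AND NOT 1))) -> 0
  row 17 [10001]: ((0 AND (1 IMPLIES NOT 1)) AND ((1 AND 1) AND (0 AND NOT 1))) -> 0
  row 18 [10010]: ((0 AND (0 IMPLIES NOT 1)) AND ((0 AND 0) AND (0 AND NOT 1))) -> 0
  row 19 [10011]: ((0 AND (1 IMPLIES NOT 1)) AND ((1 AND 1) AND (0 AND NOT 1))) -> 0
  row 20 [10100]: ((1 AND (0 IMPLIES NOT 1)) AND ((0 AND 0) AND (1 AND NOT 1))) -> 0
  row 21 [10101]: ((1 AND (1 IMPLIES NOT 1)) AND ((1 AND 1) AND (1 AND NOT 1))) -> 0
  row 22 [10110]: ((1 AND (0 IMPLIES NOT 1)) AND ((0 AND 0) AND (1 AND NOT 1))) -> 0
  row 23 [10111]: ((1 AND (1 IMPLIES NOT 1)) AND ((1 AND 1) AND (1 AND NOT 1))) -> 0
  row 24 [11000]: ((0 AND (0 IMPLIES NOT 1)) AND ((0 AND 0) AND (0 AND NOT 1))) -> 0
  row 25 [11001]: ((0 AND (1 IMPLIES NOT 1)) AND ((1 AND 1) AND (0 AND NOT 1))) -> 0
  row 26 [11010]: ((0 AND (0 IMPLIES NOT 1)) AND ((0 AND 0) AND (0 AND NOT 1))) -> 0
  row 27 [11011]: ((0 AND (1 IMPLIES NOT 1)) AND ((1 AND 1) AND (0 AND NOT 1))) -> 0
  row 28 [11100]: ((1 AND (0 IMPLIES NOT 1)) AND ((0 AND 0) AND (1 AND NOT 1))) -> 0
  row 29 [11101]: ((1 AND (1 IMPLIES NOT 1)) AND ((1 AND 1) AND (1 AND NOT 1))) -> 0
  row 30 [11110]: ((1 AND (0 IMPLIES NOT 1)) AND ((0 AND 0) AND (1 AND NOT 1))) -> 0
  row 31 [11111]: ((1 AND (1 IMPLIES NOT 1)) AND ((1 AND 1) AND (1 AND NOT 1))) -> 0
Full result column, 4 rows per line (a,b,c fixed per line; d,e runs 00..11 left to right):
  rows 0-3 [a,b,c=000]: 0000  = hex 0
  rows 4-7 [a,b,c=001]: 0101  = hex 5
  rows 8-11 [a,b,c=010]: 0000  = hex 0
  rows 12-15 [a,b,c=011]: 0101  = hex 5
  rows 16-19 [a,b,c=100]: 0000  = hex 0
  rows 20-23 [a,b,c=101]: 0000  = hex 0
  rows 24-27 [a,b,c=110]: 0000  = hex 0
  rows 28-31 [a,b,c=111]: 0000  = hex 0
Output column (row 0 .. row 31) = 00000101000001010000000000000000
Output column grouped in 4s = 0000 0101 0000 0101 0000 0000 0000 0000 = 0x05050000
Convert to decimal digit by digit (value = value*16 + digit):
  0 -> 0
  0*16 + 5 = 5
  5*16 + 0 = 80
  80*16 + 5 = 1285
  1285*16 + 0 = 20560
  20560*16 + 0 = 328960
  328960*16 + 0 = 5263360
  5263360*16 + 0 = 84213760
Decimal = 84213760

84213760


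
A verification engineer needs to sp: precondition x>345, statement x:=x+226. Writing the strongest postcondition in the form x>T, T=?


Formula: sp(P, x:=E) = exists old_x. (x = E[old_x/x]) AND P[old_x/x] (old_x is the value of x before the assignment; eliminate old_x by solving x = E[old_x/x] for old_x)
Step 1: Precondition P: x>345, i.e. old_x > 345
Step 2: Assignment gives x = old_x + 226, so old_x = x - 226
Step 3: Substitute into P: x - 226 > 345
Step 4: Simplify: x > 345+226 = 571

571


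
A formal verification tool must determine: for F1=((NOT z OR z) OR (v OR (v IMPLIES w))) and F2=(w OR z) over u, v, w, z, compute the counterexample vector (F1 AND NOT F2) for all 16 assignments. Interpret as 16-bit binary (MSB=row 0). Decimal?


F1 = ((NOT z OR z) OR (v OR (v IMPLIES w)))
F2 = (w OR z)
Counterexample to F1=>F2 is where F1=1 and F2=0.
Evaluate each row (bits = u,v,w,z, MSB first):
  row 0 [0000]: F1=1 F2=0 -> F1&~F2 -> 1
  row 1 [0001]: F1=1 F2=1 -> F1&~F2 -> 0
  row 2 [0010]: F1=1 F2=1 -> F1&~F2 -> 0
  row 3 [0011]: F1=1 F2=1 -> F1&~F2 -> 0
  row 4 [0100]: F1=1 F2=0 -> F1&~F2 -> 1
  row 5 [0101]: F1=1 F2=1 -> F1&~F2 -> 0
  row 6 [0110]: F1=1 F2=1 -> F1&~F2 -> 0
  row 7 [0111]: F1=1 F2=1 -> F1&~F2 -> 0
  row 8 [1000]: F1=1 F2=0 -> F1&~F2 -> 1
  row 9 [1001]: F1=1 F2=1 -> F1&~F2 -> 0
  row 10 [1010]: F1=1 F2=1 -> F1&~F2 -> 0
  row 11 [1011]: F1=1 F2=1 -> F1&~F2 -> 0
  row 12 [1100]: F1=1 F2=0 -> F1&~F2 -> 1
  row 13 [1101]: F1=1 F2=1 -> F1&~F2 -> 0
  row 14 [1110]: F1=1 F2=1 -> F1&~F2 -> 0
  row 15 [1111]: F1=1 F2=1 -> F1&~F2 -> 0
Full result column, 4 rows per line (u,v fixed per line; w,z runs 00..11 left to right):
  rows 0-3 [u,v=00]: 1000  = hex 8
  rows 4-7 [u,v=01]: 1000  = hex 8
  rows 8-11 [u,v=10]: 1000  = hex 8
  rows 12-15 [u,v=11]: 1000  = hex 8
Counterexample vector (row 0 .. row 15) = 1000100010001000
Output column grouped in 4s = 1000 1000 1000 1000 = 0x8888
Convert to decimal digit by digit (value = value*16 + digit):
  8 -> 8
  8*16 + 8 = 136
  136*16 + 8 = 2184
  2184*16 + 8 = 34952
Decimal = 34952

34952


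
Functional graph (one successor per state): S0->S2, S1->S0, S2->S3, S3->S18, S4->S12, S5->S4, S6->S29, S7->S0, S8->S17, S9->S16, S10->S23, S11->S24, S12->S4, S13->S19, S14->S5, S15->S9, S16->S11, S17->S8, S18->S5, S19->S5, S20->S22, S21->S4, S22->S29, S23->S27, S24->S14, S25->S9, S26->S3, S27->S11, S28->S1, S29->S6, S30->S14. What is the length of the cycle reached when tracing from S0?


Trace from S0 until a state repeats:
  S0 -> S2 -> S3 -> S18 -> S5 -> S4 -> S12 -> S4
S4 first seen at step 5, revisited at step 7.
Cycle length = 7 - 5 = 2

2


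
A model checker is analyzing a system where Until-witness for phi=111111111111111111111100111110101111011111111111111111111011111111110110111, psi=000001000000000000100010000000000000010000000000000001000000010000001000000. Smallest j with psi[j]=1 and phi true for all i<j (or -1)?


(phi U psi) at 0: need smallest j with psi[j]=1 and phi[i]=1 for all i in [0,j).
Scan from step 0:
  step 0: phi=1, psi=0 -> continue
  step 1: phi=1, psi=0 -> continue
  step 2: phi=1, psi=0 -> continue
  step 3: phi=1, psi=0 -> continue
  step 5: psi=1 and phi held for [0,5) -> witness found
Witness step = 5

5


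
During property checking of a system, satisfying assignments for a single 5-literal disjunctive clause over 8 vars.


Step 1: Total=2^8=256
Step 2: Unsat when all 5 false: 2^3=8
Step 3: Sat=256-8=248

248


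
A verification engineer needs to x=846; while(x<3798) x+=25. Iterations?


Step 1: x goes from 846 toward 3798 by 25; the body runs while x<3798, so iterations = ceil((bound-start)/step)
Step 2: Distance=2952
Step 3: ceil(2952/25)=119

119


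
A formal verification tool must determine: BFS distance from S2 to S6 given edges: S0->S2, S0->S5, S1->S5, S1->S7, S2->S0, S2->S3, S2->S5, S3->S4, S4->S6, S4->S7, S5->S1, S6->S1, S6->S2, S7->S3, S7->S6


BFS layer-by-layer from S2:
  dist 0: {S2}
  dist 1: {S0, S3, S5}
  dist 2: {S1, S4}
  dist 3: {S6, S7}
  -> S6 reached at distance 3
Shortest path length = 3

3


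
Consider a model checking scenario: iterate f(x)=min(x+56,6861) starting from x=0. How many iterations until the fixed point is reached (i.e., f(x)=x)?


Step 1: x=0, cap=6861, increment=56
Step 2: x grows by 56 each step until capped at 6861; fixed point is x=6861
Step 3: iterations = ceil(6861/56) = 123

123


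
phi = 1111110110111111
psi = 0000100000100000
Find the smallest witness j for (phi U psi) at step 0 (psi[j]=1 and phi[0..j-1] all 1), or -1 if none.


(phi U psi) at 0: need smallest j with psi[j]=1 and phi[i]=1 for all i in [0,j).
Scan from step 0:
  step 0: phi=1, psi=0 -> continue
  step 1: phi=1, psi=0 -> continue
  step 2: phi=1, psi=0 -> continue
  step 3: phi=1, psi=0 -> continue
  step 4: psi=1 and phi held for [0,4) -> witness found
Witness step = 4

4


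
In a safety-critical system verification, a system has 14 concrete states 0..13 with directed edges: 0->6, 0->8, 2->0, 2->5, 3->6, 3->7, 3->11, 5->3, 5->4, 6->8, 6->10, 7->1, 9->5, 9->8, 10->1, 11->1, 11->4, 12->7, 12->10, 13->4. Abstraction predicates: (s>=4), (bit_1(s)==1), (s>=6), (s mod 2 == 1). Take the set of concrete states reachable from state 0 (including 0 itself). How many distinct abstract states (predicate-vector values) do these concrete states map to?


BFS from 0:
Concrete reachable: {0, 1, 6, 8, 10}
Abstract via predicates (s>=4), (bit_1(s)==1), (s>=6), (s mod 2 == 1):
  (0,0,0,0) <- {0}
  (0,0,0,1) <- {1}
  (1,0,1,0) <- {8}
  (1,1,1,0) <- {6, 10}
Distinct abstract states = 4

4


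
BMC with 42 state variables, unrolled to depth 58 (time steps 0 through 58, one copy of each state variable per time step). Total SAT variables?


BMC unrolls to depth k, creating one copy of each state var for steps 0..k.
Step count = 58 + 1 = 59 (steps 0 through 58)
Vars per step = 42
Total = 42 * 59 = 2478

2478


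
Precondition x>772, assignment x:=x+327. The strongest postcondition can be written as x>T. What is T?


Formula: sp(P, x:=E) = exists old_x. (x = E[old_x/x]) AND P[old_x/x] (old_x is the value of x before the assignment; eliminate old_x by solving x = E[old_x/x] for old_x)
Step 1: Precondition P: x>772, i.e. old_x > 772
Step 2: Assignment gives x = old_x + 327, so old_x = x - 327
Step 3: Substitute into P: x - 327 > 772
Step 4: Simplify: x > 772+327 = 1099

1099


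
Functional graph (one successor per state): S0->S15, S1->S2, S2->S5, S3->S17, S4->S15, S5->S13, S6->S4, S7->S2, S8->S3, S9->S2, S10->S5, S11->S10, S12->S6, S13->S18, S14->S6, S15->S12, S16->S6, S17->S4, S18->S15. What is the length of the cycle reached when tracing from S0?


Trace from S0 until a state repeats:
  S0 -> S15 -> S12 -> S6 -> S4 -> S15
S15 first seen at step 1, revisited at step 5.
Cycle length = 5 - 1 = 4

4


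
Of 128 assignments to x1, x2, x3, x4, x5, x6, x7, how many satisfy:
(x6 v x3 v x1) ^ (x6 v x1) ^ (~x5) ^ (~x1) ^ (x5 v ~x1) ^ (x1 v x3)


CNF with 6 clauses over 7 vars (128 assignments).
An assignment satisfies CNF iff every clause has >=1 true literal.
Check each row (bits = x1,x2,x3,x4,x5,x6,x7; clause T/F shown):
  row 0 [0000000]: clauses=FFTTTF -> 0
  row 1 [0000001]: clauses=FFTTTF -> 0
  row 2 [0000010]: clauses=TTTTTF -> 0
  row 3 [0000011]: clauses=TTTTTF -> 0
  row 4 [0000100]: clauses=FFFTTF -> 0
  (every remaining row is evaluated the same way; all 128 results are listed next)
Full result column, 8 rows per line (x1,x2,x3,x4 fixed per line; x5,x6,x7 runs 000..111 left to right):
  rows 0-7 [x1,x2,x3,x4=0000]: 00000000  (ones: 0)
  rows 8-15 [x1,x2,x3,x4=0001]: 00000000  (ones: 0)
  rows 16-23 [x1,x2,x3,x4=0010]: 00110000  (ones: 2)
  rows 24-31 [x1,x2,x3,x4=0011]: 00110000  (ones: 2)
  rows 32-39 [x1,x2,x3,x4=0100]: 00000000  (ones: 0)
  rows 40-47 [x1,x2,x3,x4=0101]: 00000000  (ones: 0)
  rows 48-55 [x1,x2,x3,x4=0110]: 00110000  (ones: 2)
  rows 56-63 [x1,x2,x3,x4=0111]: 00110000  (ones: 2)
  rows 64-71 [x1,x2,x3,x4=1000]: 00000000  (ones: 0)
  rows 72-79 [x1,x2,x3,x4=1001]: 00000000  (ones: 0)
  rows 80-87 [x1,x2,x3,x4=1010]: 00000000  (ones: 0)
  rows 88-95 [x1,x2,x3,x4=1011]: 00000000  (ones: 0)
  rows 96-103 [x1,x2,x3,x4=1100]: 00000000  (ones: 0)
  rows 104-111 [x1,x2,x3,x4=1101]: 00000000  (ones: 0)
  rows 112-119 [x1,x2,x3,x4=1110]: 00000000  (ones: 0)
  rows 120-127 [x1,x2,x3,x4=1111]: 00000000  (ones: 0)
Satisfying assignments = 0+0+2+2+0+0+2+2+0+0+0+0+0+0+0+0 = 8

8


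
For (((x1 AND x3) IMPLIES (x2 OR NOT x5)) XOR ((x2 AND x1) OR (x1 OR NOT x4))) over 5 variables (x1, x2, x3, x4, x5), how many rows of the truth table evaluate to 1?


Formula: (((x1 AND x3) IMPLIES (x2 OR NOT x5)) XOR ((x2 AND x1) OR (x1 OR NOT x4))) over 5 vars (32 rows)
Evaluate each row (x1, x2, x3, x4, x5 as bits, MSB first):
  row 0 [00000]: (((0 AND 0) IMPLIES (0 OR NOT 0)) XOR ((0 AND 0) OR (0 OR NOT 0))) -> 0
  row 1 [00001]: (((0 AND 0) IMPLIES (0 OR NOT 1)) XOR ((0 AND 0) OR (0 OR NOT 0))) -> 0
  row 2 [00010]: (((0 AND 0) IMPLIES (0 OR NOT 0)) XOR ((0 AND 0) OR (0 OR NOT 1))) -> 1
  row 3 [00011]: (((0 AND 0) IMPLIES (0 OR NOT 1)) XOR ((0 AND 0) OR (0 OR NOT 1))) -> 1
  row 4 [00100]: (((0 AND 1) IMPLIES (0 OR NOT 0)) XOR ((0 AND 0) OR (0 OR NOT 0))) -> 0
  row 5 [00101]: (((0 AND 1) IMPLIES (0 OR NOT 1)) XOR ((0 AND 0) OR (0 OR NOT 0))) -> 0
  row 6 [00110]: (((0 AND 1) IMPLIES (0 OR NOT 0)) XOR ((0 AND 0) OR (0 OR NOT 1))) -> 1
  row 7 [00111]: (((0 AND 1) IMPLIES (0 OR NOT 1)) XOR ((0 AND 0) OR (0 OR NOT 1))) -> 1
  row 8 [01000]: (((0 AND 0) IMPLIES (1 OR NOT 0)) XOR ((1 AND 0) OR (0 OR NOT 0))) -> 0
  row 9 [01001]: (((0 AND 0) IMPLIES (1 OR NOT 1)) XOR ((1 AND 0) OR (0 OR NOT 0))) -> 0
  row 10 [01010]: (((0 AND 0) IMPLIES (1 OR NOT 0)) XOR ((1 AND 0) OR (0 OR NOT 1))) -> 1
  row 11 [01011]: (((0 AND 0) IMPLIES (1 OR NOT 1)) XOR ((1 AND 0) OR (0 OR NOT 1))) -> 1
  row 12 [01100]: (((0 AND 1) IMPLIES (1 OR NOT 0)) XOR ((1 AND 0) OR (0 OR NOT 0))) -> 0
  row 13 [01101]: (((0 AND 1) IMPLIES (1 OR NOT 1)) XOR ((1 AND 0) OR (0 OR NOT 0))) -> 0
  row 14 [01110]: (((0 AND 1) IMPLIES (1 OR NOT 0)) XOR ((1 AND 0) OR (0 OR NOT 1))) -> 1
  row 15 [01111]: (((0 AND 1) IMPLIES (1 OR NOT 1)) XOR ((1 AND 0) OR (0 OR NOT 1))) -> 1
  row 16 [10000]: (((1 AND 0) IMPLIES (0 OR NOT 0)) XOR ((0 AND 1) OR (1 OR NOT 0))) -> 0
  row 17 [10001]: (((1 AND 0) IMPLIES (0 OR NOT 1)) XOR ((0 AND 1) OR (1 OR NOT 0))) -> 0
  row 18 [10010]: (((1 AND 0) IMPLIES (0 OR NOT 0)) XOR ((0 AND 1) OR (1 OR NOT 1))) -> 0
  row 19 [10011]: (((1 AND 0) IMPLIES (0 OR NOT 1)) XOR ((0 AND 1) OR (1 OR NOT 1))) -> 0
  row 20 [10100]: (((1 AND 1) IMPLIES (0 OR NOT 0)) XOR ((0 AND 1) OR (1 OR NOT 0))) -> 0
  row 21 [10101]: (((1 AND 1) IMPLIES (0 OR NOT 1)) XOR ((0 AND 1) OR (1 OR NOT 0))) -> 1
  row 22 [10110]: (((1 AND 1) IMPLIES (0 OR NOT 0)) XOR ((0 AND 1) OR (1 OR NOT 1))) -> 0
  row 23 [10111]: (((1 AND 1) IMPLIES (0 OR NOT 1)) XOR ((0 AND 1) OR (1 OR NOT 1))) -> 1
  row 24 [11000]: (((1 AND 0) IMPLIES (1 OR NOT 0)) XOR ((1 AND 1) OR (1 OR NOT 0))) -> 0
  row 25 [11001]: (((1 AND 0) IMPLIES (1 OR NOT 1)) XOR ((1 AND 1) OR (1 OR NOT 0))) -> 0
  row 26 [11010]: (((1 AND 0) IMPLIES (1 OR NOT 0)) XOR ((1 AND 1) OR (1 OR NOT 1))) -> 0
  row 27 [11011]: (((1 AND 0) IMPLIES (1 OR NOT 1)) XOR ((1 AND 1) OR (1 OR NOT 1))) -> 0
  row 28 [11100]: (((1 AND 1) IMPLIES (1 OR NOT 0)) XOR ((1 AND 1) OR (1 OR NOT 0))) -> 0
  row 29 [11101]: (((1 AND 1) IMPLIES (1 OR NOT 1)) XOR ((1 AND 1) OR (1 OR NOT 0))) -> 0
  row 30 [11110]: (((1 AND 1) IMPLIES (1 OR NOT 0)) XOR ((1 AND 1) OR (1 OR NOT 1))) -> 0
  row 31 [11111]: (((1 AND 1) IMPLIES (1 OR NOT 1)) XOR ((1 AND 1) OR (1 OR NOT 1))) -> 0
Full result column, 8 rows per line (x1,x2 fixed per line; x3,x4,x5 runs 000..111 left to right):
  rows 0-7 [x1,x2=00]: 00110011  (ones: 4)
  rows 8-15 [x1,x2=01]: 00110011  (ones: 4)
  rows 16-23 [x1,x2=10]: 00000101  (ones: 2)
  rows 24-31 [x1,x2=11]: 00000000  (ones: 0)
Count of 1-rows = 4+4+2+0 = 10

10


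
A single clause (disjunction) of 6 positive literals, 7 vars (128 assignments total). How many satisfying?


Step 1: Total=2^7=128
Step 2: Unsat when all 6 false: 2^1=2
Step 3: Sat=128-2=126

126


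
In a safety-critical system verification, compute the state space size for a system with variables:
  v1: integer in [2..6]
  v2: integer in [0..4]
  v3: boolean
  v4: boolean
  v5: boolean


State space = product of domain sizes of all variables.
Domain sizes:
  v1 (integer in [2..6]): 5
  v2 (integer in [0..4]): 5
  v3 (boolean): 2
  v4 (boolean): 2
  v5 (boolean): 2
Product = 5 * 5 * 2 * 2 * 2 = 200

200


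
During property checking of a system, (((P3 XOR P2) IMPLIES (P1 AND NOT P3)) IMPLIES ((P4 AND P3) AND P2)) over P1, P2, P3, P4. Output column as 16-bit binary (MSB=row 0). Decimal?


Formula: (((P3 XOR P2) IMPLIES (P1 AND NOT P3)) IMPLIES ((P4 AND P3) AND P2)) over P1, P2, P3, P4 (16 rows)
Evaluate each row (bits = P1,P2,P3,P4, MSB first):
  row 0 [0000]: (((0 XOR 0) IMPLIES (0 AND NOT 0)) IMPLIES ((0 AND 0) AND 0)) -> 0
  row 1 [0001]: (((0 XOR 0) IMPLIES (0 AND NOT 0)) IMPLIES ((1 AND 0) AND 0)) -> 0
  row 2 [0010]: (((1 XOR 0) IMPLIES (0 AND NOT 1)) IMPLIES ((0 AND 1) AND 0)) -> 1
  row 3 [0011]: (((1 XOR 0) IMPLIES (0 AND NOT 1)) IMPLIES ((1 AND 1) AND 0)) -> 1
  row 4 [0100]: (((0 XOR 1) IMPLIES (0 AND NOT 0)) IMPLIES ((0 AND 0) AND 1)) -> 1
  row 5 [0101]: (((0 XOR 1) IMPLIES (0 AND NOT 0)) IMPLIES ((1 AND 0) AND 1)) -> 1
  row 6 [0110]: (((1 XOR 1) IMPLIES (0 AND NOT 1)) IMPLIES ((0 AND 1) AND 1)) -> 0
  row 7 [0111]: (((1 XOR 1) IMPLIES (0 AND NOT 1)) IMPLIES ((1 AND 1) AND 1)) -> 1
  row 8 [1000]: (((0 XOR 0) IMPLIES (1 AND NOT 0)) IMPLIES ((0 AND 0) AND 0)) -> 0
  row 9 [1001]: (((0 XOR 0) IMPLIES (1 AND NOT 0)) IMPLIES ((1 AND 0) AND 0)) -> 0
  row 10 [1010]: (((1 XOR 0) IMPLIES (1 AND NOT 1)) IMPLIES ((0 AND 1) AND 0)) -> 1
  row 11 [1011]: (((1 XOR 0) IMPLIES (1 AND NOT 1)) IMPLIES ((1 AND 1) AND 0)) -> 1
  row 12 [1100]: (((0 XOR 1) IMPLIES (1 AND NOT 0)) IMPLIES ((0 AND 0) AND 1)) -> 0
  row 13 [1101]: (((0 XOR 1) IMPLIES (1 AND NOT 0)) IMPLIES ((1 AND 0) AND 1)) -> 0
  row 14 [1110]: (((1 XOR 1) IMPLIES (1 AND NOT 1)) IMPLIES ((0 AND 1) AND 1)) -> 0
  row 15 [1111]: (((1 XOR 1) IMPLIES (1 AND NOT 1)) IMPLIES ((1 AND 1) AND 1)) -> 1
Full result column, 4 rows per line (P1,P2 fixed per line; P3,P4 runs 00..11 left to right):
  rows 0-3 [P1,P2=00]: 0011  = hex 3
  rows 4-7 [P1,P2=01]: 1101  = hex D
  rows 8-11 [P1,P2=10]: 0011  = hex 3
  rows 12-15 [P1,P2=11]: 0001  = hex 1
Output column (row 0 .. row 15) = 0011110100110001
Output column grouped in 4s = 0011 1101 0011 0001 = 0x3D31
Convert to decimal digit by digit (value = value*16 + digit):
  3 -> 3
  3*16 + 13 (D) = 61
  61*16 + 3 = 979
  979*16 + 1 = 15665
Decimal = 15665

15665


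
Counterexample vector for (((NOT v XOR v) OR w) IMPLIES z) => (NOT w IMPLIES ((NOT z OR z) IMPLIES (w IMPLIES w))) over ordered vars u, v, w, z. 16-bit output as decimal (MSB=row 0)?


F1 = (((NOT v XOR v) OR w) IMPLIES z)
F2 = (NOT w IMPLIES ((NOT z OR z) IMPLIES (w IMPLIES w)))
Counterexample to F1=>F2 is where F1=1 and F2=0.
Evaluate each row (bits = u,v,w,z, MSB first):
  row 0 [0000]: F1=0 F2=1 -> F1&~F2 -> 0
  row 1 [0001]: F1=1 F2=1 -> F1&~F2 -> 0
  row 2 [0010]: F1=0 F2=1 -> F1&~F2 -> 0
  row 3 [0011]: F1=1 F2=1 -> F1&~F2 -> 0
  row 4 [0100]: F1=0 F2=1 -> F1&~F2 -> 0
  row 5 [0101]: F1=1 F2=1 -> F1&~F2 -> 0
  row 6 [0110]: F1=0 F2=1 -> F1&~F2 -> 0
  row 7 [0111]: F1=1 F2=1 -> F1&~F2 -> 0
  row 8 [1000]: F1=0 F2=1 -> F1&~F2 -> 0
  row 9 [1001]: F1=1 F2=1 -> F1&~F2 -> 0
  row 10 [1010]: F1=0 F2=1 -> F1&~F2 -> 0
  row 11 [1011]: F1=1 F2=1 -> F1&~F2 -> 0
  row 12 [1100]: F1=0 F2=1 -> F1&~F2 -> 0
  row 13 [1101]: F1=1 F2=1 -> F1&~F2 -> 0
  row 14 [1110]: F1=0 F2=1 -> F1&~F2 -> 0
  row 15 [1111]: F1=1 F2=1 -> F1&~F2 -> 0
Full result column, 4 rows per line (u,v fixed per line; w,z runs 00..11 left to right):
  rows 0-3 [u,v=00]: 0000  = hex 0
  rows 4-7 [u,v=01]: 0000  = hex 0
  rows 8-11 [u,v=10]: 0000  = hex 0
  rows 12-15 [u,v=11]: 0000  = hex 0
Counterexample vector (row 0 .. row 15) = 0000000000000000
Output column grouped in 4s = 0000 0000 0000 0000 = 0x0000
Convert to decimal digit by digit (value = value*16 + digit):
  0 -> 0
  0*16 + 0 = 0
  0*16 + 0 = 0
  0*16 + 0 = 0
Decimal = 0

0


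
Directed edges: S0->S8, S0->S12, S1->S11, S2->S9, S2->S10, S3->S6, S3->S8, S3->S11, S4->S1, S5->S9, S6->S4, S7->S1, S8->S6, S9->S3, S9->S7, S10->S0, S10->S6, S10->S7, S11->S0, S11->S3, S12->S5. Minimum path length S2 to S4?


BFS layer-by-layer from S2:
  dist 0: {S2}
  dist 1: {S9, S10}
  dist 2: {S0, S3, S6, S7}
  dist 3: {S1, S4, S8, S11, S12}
  -> S4 reached at distance 3
Shortest path length = 3

3


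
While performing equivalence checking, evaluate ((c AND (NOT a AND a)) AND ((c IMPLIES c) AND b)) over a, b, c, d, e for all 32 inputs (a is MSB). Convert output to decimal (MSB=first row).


Formula: ((c AND (NOT a AND a)) AND ((c IMPLIES c) AND b)) over a, b, c, d, e (32 rows)
Evaluate each row (bits = a,b,c,d,e, MSB first):
  row 0 [00000]: ((0 AND (NOT 0 AND 0)) AND ((0 IMPLIES 0) AND 0)) -> 0
  row 1 [00001]: ((0 AND (NOT 0 AND 0)) AND ((0 IMPLIES 0) AND 0)) -> 0
  row 2 [00010]: ((0 AND (NOT 0 AND 0)) AND ((0 IMPLIES 0) AND 0)) -> 0
  row 3 [00011]: ((0 AND (NOT 0 AND 0)) AND ((0 IMPLIES 0) AND 0)) -> 0
  row 4 [00100]: ((1 AND (NOT 0 AND 0)) AND ((1 IMPLIES 1) AND 0)) -> 0
  row 5 [00101]: ((1 AND (NOT 0 AND 0)) AND ((1 IMPLIES 1) AND 0)) -> 0
  row 6 [00110]: ((1 AND (NOT 0 AND 0)) AND ((1 IMPLIES 1) AND 0)) -> 0
  row 7 [00111]: ((1 AND (NOT 0 AND 0)) AND ((1 IMPLIES 1) AND 0)) -> 0
  row 8 [01000]: ((0 AND (NOT 0 AND 0)) AND ((0 IMPLIES 0) AND 1)) -> 0
  row 9 [01001]: ((0 AND (NOT 0 AND 0)) AND ((0 IMPLIES 0) AND 1)) -> 0
  row 10 [01010]: ((0 AND (NOT 0 AND 0)) AND ((0 IMPLIES 0) AND 1)) -> 0
  row 11 [01011]: ((0 AND (NOT 0 AND 0)) AND ((0 IMPLIES 0) AND 1)) -> 0
  row 12 [01100]: ((1 AND (NOT 0 AND 0)) AND ((1 IMPLIES 1) AND 1)) -> 0
  row 13 [01101]: ((1 AND (NOT 0 AND 0)) AND ((1 IMPLIES 1) AND 1)) -> 0
  row 14 [01110]: ((1 AND (NOT 0 AND 0)) AND ((1 IMPLIES 1) AND 1)) -> 0
  row 15 [01111]: ((1 AND (NOT 0 AND 0)) AND ((1 IMPLIES 1) AND 1)) -> 0
  row 16 [10000]: ((0 AND (NOT 1 AND 1)) AND ((0 IMPLIES 0) AND 0)) -> 0
  row 17 [10001]: ((0 AND (NOT 1 AND 1)) AND ((0 IMPLIES 0) AND 0)) -> 0
  row 18 [10010]: ((0 AND (NOT 1 AND 1)) AND ((0 IMPLIES 0) AND 0)) -> 0
  row 19 [10011]: ((0 AND (NOT 1 AND 1)) AND ((0 IMPLIES 0) AND 0)) -> 0
  row 20 [10100]: ((1 AND (NOT 1 AND 1)) AND ((1 IMPLIES 1) AND 0)) -> 0
  row 21 [10101]: ((1 AND (NOT 1 AND 1)) AND ((1 IMPLIES 1) AND 0)) -> 0
  row 22 [10110]: ((1 AND (NOT 1 AND 1)) AND ((1 IMPLIES 1) AND 0)) -> 0
  row 23 [10111]: ((1 AND (NOT 1 AND 1)) AND ((1 IMPLIES 1) AND 0)) -> 0
  row 24 [11000]: ((0 AND (NOT 1 AND 1)) AND ((0 IMPLIES 0) AND 1)) -> 0
  row 25 [11001]: ((0 AND (NOT 1 AND 1)) AND ((0 IMPLIES 0) AND 1)) -> 0
  row 26 [11010]: ((0 AND (NOT 1 AND 1)) AND ((0 IMPLIES 0) AND 1)) -> 0
  row 27 [11011]: ((0 AND (NOT 1 AND 1)) AND ((0 IMPLIES 0) AND 1)) -> 0
  row 28 [11100]: ((1 AND (NOT 1 AND 1)) AND ((1 IMPLIES 1) AND 1)) -> 0
  row 29 [11101]: ((1 AND (NOT 1 AND 1)) AND ((1 IMPLIES 1) AND 1)) -> 0
  row 30 [11110]: ((1 AND (NOT 1 AND 1)) AND ((1 IMPLIES 1) AND 1)) -> 0
  row 31 [11111]: ((1 AND (NOT 1 AND 1)) AND ((1 IMPLIES 1) AND 1)) -> 0
Full result column, 4 rows per line (a,b,c fixed per line; d,e runs 00..11 left to right):
  rows 0-3 [a,b,c=000]: 0000  = hex 0
  rows 4-7 [a,b,c=001]: 0000  = hex 0
  rows 8-11 [a,b,c=010]: 0000  = hex 0
  rows 12-15 [a,b,c=011]: 0000  = hex 0
  rows 16-19 [a,b,c=100]: 0000  = hex 0
  rows 20-23 [a,b,c=101]: 0000  = hex 0
  rows 24-27 [a,b,c=110]: 0000  = hex 0
  rows 28-31 [a,b,c=111]: 0000  = hex 0
Output column (row 0 .. row 31) = 00000000000000000000000000000000
Output column grouped in 4s = 0000 0000 0000 0000 0000 0000 0000 0000 = 0x00000000
Convert to decimal digit by digit (value = value*16 + digit):
  0 -> 0
  0*16 + 0 = 0
  0*16 + 0 = 0
  0*16 + 0 = 0
  0*16 + 0 = 0
  0*16 + 0 = 0
  0*16 + 0 = 0
  0*16 + 0 = 0
Decimal = 0

0


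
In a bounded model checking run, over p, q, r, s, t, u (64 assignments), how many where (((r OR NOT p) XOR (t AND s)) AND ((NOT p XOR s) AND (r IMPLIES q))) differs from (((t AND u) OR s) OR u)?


F1 = (((r OR NOT p) XOR (t AND s)) AND ((NOT p XOR s) AND (r IMPLIES q)))
F2 = (((t AND u) OR s) OR u)
Evaluate both on each of 64 rows (bits = p,q,r,s,t,u):
  row 0 [000000]: F1=1 F2=0 (differ) -> 1
  row 1 [000001]: F1=1 F2=1 -> 0
  row 2 [000010]: F1=1 F2=0 (differ) -> 1
  row 3 [000011]: F1=1 F2=1 -> 0
  row 4 [000100]: F1=0 F2=1 (differ) -> 1
  (every remaining row is evaluated the same way; all 64 results are listed next)
Full result column, 8 rows per line (p,q,r fixed per line; s,t,u runs 000..111 left to right):
  rows 0-7 [p,q,r=000]: 10101111  (ones: 6)
  rows 8-15 [p,q,r=001]: 01011111  (ones: 6)
  rows 16-23 [p,q,r=010]: 10101111  (ones: 6)
  rows 24-31 [p,q,r=011]: 10101111  (ones: 6)
  rows 32-39 [p,q,r=100]: 01011100  (ones: 4)
  rows 40-47 [p,q,r=101]: 01011111  (ones: 6)
  rows 48-55 [p,q,r=110]: 01011100  (ones: 4)
  rows 56-63 [p,q,r=111]: 01010011  (ones: 4)
Disagreements = 6+6+6+6+4+6+4+4 = 42

42


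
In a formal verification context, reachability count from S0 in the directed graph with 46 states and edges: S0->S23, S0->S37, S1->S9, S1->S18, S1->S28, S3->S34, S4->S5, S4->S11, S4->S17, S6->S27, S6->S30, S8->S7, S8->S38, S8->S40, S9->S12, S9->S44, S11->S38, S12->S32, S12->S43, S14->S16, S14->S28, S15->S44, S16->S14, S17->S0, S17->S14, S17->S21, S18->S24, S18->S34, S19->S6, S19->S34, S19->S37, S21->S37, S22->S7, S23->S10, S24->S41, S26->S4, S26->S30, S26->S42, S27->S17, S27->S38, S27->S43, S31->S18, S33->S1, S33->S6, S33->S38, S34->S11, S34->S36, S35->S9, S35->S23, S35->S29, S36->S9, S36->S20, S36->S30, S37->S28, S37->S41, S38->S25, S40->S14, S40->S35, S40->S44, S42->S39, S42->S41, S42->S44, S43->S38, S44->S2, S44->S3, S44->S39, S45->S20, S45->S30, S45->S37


BFS from S0:
  layer 0: {S0}
  layer 1: {S23, S37}
  layer 2: {S10, S28, S41}
Reachable set: {S0, S10, S23, S28, S37, S41}
Count = 6

6


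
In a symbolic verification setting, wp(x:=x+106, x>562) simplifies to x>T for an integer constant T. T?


Formula: wp(x:=E, P) = P[E/x] (substitute E for x in postcondition)
Step 1: Postcondition: x>562
Step 2: Substitute x+106 for x: x+106>562
Step 3: Solve for x: x > 562-106 = 456

456


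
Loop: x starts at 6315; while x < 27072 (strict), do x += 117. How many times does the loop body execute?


Step 1: x goes from 6315 toward 27072 by 117; the body runs while x<27072, so iterations = ceil((bound-start)/step)
Step 2: Distance=20757
Step 3: ceil(20757/117)=178

178


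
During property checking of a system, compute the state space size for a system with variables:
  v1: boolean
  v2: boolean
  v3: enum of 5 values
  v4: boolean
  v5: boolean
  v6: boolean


State space = product of domain sizes of all variables.
Domain sizes:
  v1 (boolean): 2
  v2 (boolean): 2
  v3 (enum of 5 values): 5
  v4 (boolean): 2
  v5 (boolean): 2
  v6 (boolean): 2
Product = 2 * 2 * 5 * 2 * 2 * 2 = 160

160


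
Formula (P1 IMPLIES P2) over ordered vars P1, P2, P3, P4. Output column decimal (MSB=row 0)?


Formula: (P1 IMPLIES P2) over P1, P2, P3, P4 (16 rows)
Evaluate each row (bits = P1,P2,P3,P4, MSB first):
  row 0 [0000]: (0 IMPLIES 0) -> 1
  row 1 [0001]: (0 IMPLIES 0) -> 1
  row 2 [0010]: (0 IMPLIES 0) -> 1
  row 3 [0011]: (0 IMPLIES 0) -> 1
  row 4 [0100]: (0 IMPLIES 1) -> 1
  row 5 [0101]: (0 IMPLIES 1) -> 1
  row 6 [0110]: (0 IMPLIES 1) -> 1
  row 7 [0111]: (0 IMPLIES 1) -> 1
  row 8 [1000]: (1 IMPLIES 0) -> 0
  row 9 [1001]: (1 IMPLIES 0) -> 0
  row 10 [1010]: (1 IMPLIES 0) -> 0
  row 11 [1011]: (1 IMPLIES 0) -> 0
  row 12 [1100]: (1 IMPLIES 1) -> 1
  row 13 [1101]: (1 IMPLIES 1) -> 1
  row 14 [1110]: (1 IMPLIES 1) -> 1
  row 15 [1111]: (1 IMPLIES 1) -> 1
Full result column, 4 rows per line (P1,P2 fixed per line; P3,P4 runs 00..11 left to right):
  rows 0-3 [P1,P2=00]: 1111  = hex F
  rows 4-7 [P1,P2=01]: 1111  = hex F
  rows 8-11 [P1,P2=10]: 0000  = hex 0
  rows 12-15 [P1,P2=11]: 1111  = hex F
Output column (row 0 .. row 15) = 1111111100001111
Output column grouped in 4s = 1111 1111 0000 1111 = 0xFF0F
Convert to decimal digit by digit (value = value*16 + digit):
  F -> 15
  15*16 + 15 (F) = 255
  255*16 + 0 = 4080
  4080*16 + 15 (F) = 65295
Decimal = 65295

65295


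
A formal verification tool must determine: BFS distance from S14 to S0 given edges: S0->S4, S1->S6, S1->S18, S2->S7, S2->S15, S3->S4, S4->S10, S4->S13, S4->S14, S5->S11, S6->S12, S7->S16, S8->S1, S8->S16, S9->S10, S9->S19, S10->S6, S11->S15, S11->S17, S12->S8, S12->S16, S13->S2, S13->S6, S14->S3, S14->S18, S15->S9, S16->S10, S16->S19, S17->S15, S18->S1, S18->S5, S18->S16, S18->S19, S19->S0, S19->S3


BFS layer-by-layer from S14:
  dist 0: {S14}
  dist 1: {S3, S18}
  dist 2: {S1, S4, S5, S16, S19}
  dist 3: {S0, S6, S10, S11, S13}
  -> S0 reached at distance 3
Shortest path length = 3

3


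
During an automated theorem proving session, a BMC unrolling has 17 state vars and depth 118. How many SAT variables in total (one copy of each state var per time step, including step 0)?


BMC unrolls to depth k, creating one copy of each state var for steps 0..k.
Step count = 118 + 1 = 119 (steps 0 through 118)
Vars per step = 17
Total = 17 * 119 = 2023

2023


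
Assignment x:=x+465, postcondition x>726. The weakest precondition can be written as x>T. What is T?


Formula: wp(x:=E, P) = P[E/x] (substitute E for x in postcondition)
Step 1: Postcondition: x>726
Step 2: Substitute x+465 for x: x+465>726
Step 3: Solve for x: x > 726-465 = 261

261


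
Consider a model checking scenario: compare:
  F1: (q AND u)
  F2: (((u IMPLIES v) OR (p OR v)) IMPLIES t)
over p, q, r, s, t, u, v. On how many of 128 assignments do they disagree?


F1 = (q AND u)
F2 = (((u IMPLIES v) OR (p OR v)) IMPLIES t)
Evaluate both on each of 128 rows (bits = p,q,r,s,t,u,v):
  row 0 [0000000]: F1=0 F2=0 -> 0
  row 1 [0000001]: F1=0 F2=0 -> 0
  row 2 [0000010]: F1=0 F2=1 (differ) -> 1
  row 3 [0000011]: F1=0 F2=0 -> 0
  row 4 [0000100]: F1=0 F2=1 (differ) -> 1
  (every remaining row is evaluated the same way; all 128 results are listed next)
Full result column, 8 rows per line (p,q,r,s fixed per line; t,u,v runs 000..111 left to right):
  rows 0-7 [p,q,r,s=0000]: 00101111  (ones: 5)
  rows 8-15 [p,q,r,s=0001]: 00101111  (ones: 5)
  rows 16-23 [p,q,r,s=0010]: 00101111  (ones: 5)
  rows 24-31 [p,q,r,s=0011]: 00101111  (ones: 5)
  rows 32-39 [p,q,r,s=0100]: 00011100  (ones: 3)
  rows 40-47 [p,q,r,s=0101]: 00011100  (ones: 3)
  rows 48-55 [p,q,r,s=0110]: 00011100  (ones: 3)
  rows 56-63 [p,q,r,s=0111]: 00011100  (ones: 3)
  rows 64-71 [p,q,r,s=1000]: 00001111  (ones: 4)
  rows 72-79 [p,q,r,s=1001]: 00001111  (ones: 4)
  rows 80-87 [p,q,r,s=1010]: 00001111  (ones: 4)
  rows 88-95 [p,q,r,s=1011]: 00001111  (ones: 4)
  rows 96-103 [p,q,r,s=1100]: 00111100  (ones: 4)
  rows 104-111 [p,q,r,s=1101]: 00111100  (ones: 4)
  rows 112-119 [p,q,r,s=1110]: 00111100  (ones: 4)
  rows 120-127 [p,q,r,s=1111]: 00111100  (ones: 4)
Disagreements = 5+5+5+5+3+3+3+3+4+4+4+4+4+4+4+4 = 64

64


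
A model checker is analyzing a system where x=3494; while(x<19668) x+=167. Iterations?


Step 1: x goes from 3494 toward 19668 by 167; the body runs while x<19668, so iterations = ceil((bound-start)/step)
Step 2: Distance=16174
Step 3: ceil(16174/167)=97

97


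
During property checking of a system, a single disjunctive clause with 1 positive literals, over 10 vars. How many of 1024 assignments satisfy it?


Step 1: Total=2^10=1024
Step 2: Unsat when all 1 false: 2^9=512
Step 3: Sat=1024-512=512

512


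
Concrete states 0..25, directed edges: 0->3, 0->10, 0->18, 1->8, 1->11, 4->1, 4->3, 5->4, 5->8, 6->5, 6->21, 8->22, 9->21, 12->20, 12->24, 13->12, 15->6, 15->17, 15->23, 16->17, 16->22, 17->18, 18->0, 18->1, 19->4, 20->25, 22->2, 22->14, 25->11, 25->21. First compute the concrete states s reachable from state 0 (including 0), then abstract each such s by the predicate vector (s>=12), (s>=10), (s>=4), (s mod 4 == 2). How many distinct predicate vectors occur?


BFS from 0:
Concrete reachable: {0, 1, 2, 3, 8, 10, 11, 14, 18, 22}
Abstract via predicates (s>=12), (s>=10), (s>=4), (s mod 4 == 2):
  (0,0,0,0) <- {0, 1, 3}
  (0,0,0,1) <- {2}
  (0,0,1,0) <- {8}
  (0,1,1,0) <- {11}
  (0,1,1,1) <- {10}
  (1,1,1,1) <- {14, 18, 22}
Distinct abstract states = 6

6


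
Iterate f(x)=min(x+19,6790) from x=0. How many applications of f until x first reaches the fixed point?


Step 1: x=0, cap=6790, increment=19
Step 2: x grows by 19 each step until capped at 6790; fixed point is x=6790
Step 3: iterations = ceil(6790/19) = 358

358


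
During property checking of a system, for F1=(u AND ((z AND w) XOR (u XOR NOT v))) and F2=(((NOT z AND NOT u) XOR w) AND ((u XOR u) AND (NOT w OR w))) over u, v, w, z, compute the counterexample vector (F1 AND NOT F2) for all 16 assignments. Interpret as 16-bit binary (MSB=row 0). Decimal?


F1 = (u AND ((z AND w) XOR (u XOR NOT v)))
F2 = (((NOT z AND NOT u) XOR w) AND ((u XOR u) AND (NOT w OR w)))
Counterexample to F1=>F2 is where F1=1 and F2=0.
Evaluate each row (bits = u,v,w,z, MSB first):
  row 0 [0000]: F1=0 F2=0 -> F1&~F2 -> 0
  row 1 [0001]: F1=0 F2=0 -> F1&~F2 -> 0
  row 2 [0010]: F1=0 F2=0 -> F1&~F2 -> 0
  row 3 [0011]: F1=0 F2=0 -> F1&~F2 -> 0
  row 4 [0100]: F1=0 F2=0 -> F1&~F2 -> 0
  row 5 [0101]: F1=0 F2=0 -> F1&~F2 -> 0
  row 6 [0110]: F1=0 F2=0 -> F1&~F2 -> 0
  row 7 [0111]: F1=0 F2=0 -> F1&~F2 -> 0
  row 8 [1000]: F1=0 F2=0 -> F1&~F2 -> 0
  row 9 [1001]: F1=0 F2=0 -> F1&~F2 -> 0
  row 10 [1010]: F1=0 F2=0 -> F1&~F2 -> 0
  row 11 [1011]: F1=1 F2=0 -> F1&~F2 -> 1
  row 12 [1100]: F1=1 F2=0 -> F1&~F2 -> 1
  row 13 [1101]: F1=1 F2=0 -> F1&~F2 -> 1
  row 14 [1110]: F1=1 F2=0 -> F1&~F2 -> 1
  row 15 [1111]: F1=0 F2=0 -> F1&~F2 -> 0
Full result column, 4 rows per line (u,v fixed per line; w,z runs 00..11 left to right):
  rows 0-3 [u,v=00]: 0000  = hex 0
  rows 4-7 [u,v=01]: 0000  = hex 0
  rows 8-11 [u,v=10]: 0001  = hex 1
  rows 12-15 [u,v=11]: 1110  = hex E
Counterexample vector (row 0 .. row 15) = 0000000000011110
Output column grouped in 4s = 0000 0000 0001 1110 = 0x001E
Convert to decimal digit by digit (value = value*16 + digit):
  0 -> 0
  0*16 + 0 = 0
  0*16 + 1 = 1
  1*16 + 14 (E) = 30
Decimal = 30

30


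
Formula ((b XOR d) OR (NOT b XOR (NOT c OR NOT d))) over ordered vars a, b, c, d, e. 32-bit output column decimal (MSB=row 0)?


Formula: ((b XOR d) OR (NOT b XOR (NOT c OR NOT d))) over a, b, c, d, e (32 rows)
Evaluate each row (bits = a,b,c,d,e, MSB first):
  row 0 [00000]: ((0 XOR 0) OR (NOT 0 XOR (NOT 0 OR NOT 0))) -> 0
  row 1 [00001]: ((0 XOR 0) OR (NOT 0 XOR (NOT 0 OR NOT 0))) -> 0
  row 2 [00010]: ((0 XOR 1) OR (NOT 0 XOR (NOT 0 OR NOT 1))) -> 1
  row 3 [00011]: ((0 XOR 1) OR (NOT 0 XOR (NOT 0 OR NOT 1))) -> 1
  row 4 [00100]: ((0 XOR 0) OR (NOT 0 XOR (NOT 1 OR NOT 0))) -> 0
  row 5 [00101]: ((0 XOR 0) OR (NOT 0 XOR (NOT 1 OR NOT 0))) -> 0
  row 6 [00110]: ((0 XOR 1) OR (NOT 0 XOR (NOT 1 OR NOT 1))) -> 1
  row 7 [00111]: ((0 XOR 1) OR (NOT 0 XOR (NOT 1 OR NOT 1))) -> 1
  row 8 [01000]: ((1 XOR 0) OR (NOT 1 XOR (NOT 0 OR NOT 0))) -> 1
  row 9 [01001]: ((1 XOR 0) OR (NOT 1 XOR (NOT 0 OR NOT 0))) -> 1
  row 10 [01010]: ((1 XOR 1) OR (NOT 1 XOR (NOT 0 OR NOT 1))) -> 1
  row 11 [01011]: ((1 XOR 1) OR (NOT 1 XOR (NOT 0 OR NOT 1))) -> 1
  row 12 [01100]: ((1 XOR 0) OR (NOT 1 XOR (NOT 1 OR NOT 0))) -> 1
  row 13 [01101]: ((1 XOR 0) OR (NOT 1 XOR (NOT 1 OR NOT 0))) -> 1
  row 14 [01110]: ((1 XOR 1) OR (NOT 1 XOR (NOT 1 OR NOT 1))) -> 0
  row 15 [01111]: ((1 XOR 1) OR (NOT 1 XOR (NOT 1 OR NOT 1))) -> 0
  row 16 [10000]: ((0 XOR 0) OR (NOT 0 XOR (NOT 0 OR NOT 0))) -> 0
  row 17 [10001]: ((0 XOR 0) OR (NOT 0 XOR (NOT 0 OR NOT 0))) -> 0
  row 18 [10010]: ((0 XOR 1) OR (NOT 0 XOR (NOT 0 OR NOT 1))) -> 1
  row 19 [10011]: ((0 XOR 1) OR (NOT 0 XOR (NOT 0 OR NOT 1))) -> 1
  row 20 [10100]: ((0 XOR 0) OR (NOT 0 XOR (NOT 1 OR NOT 0))) -> 0
  row 21 [10101]: ((0 XOR 0) OR (NOT 0 XOR (NOT 1 OR NOT 0))) -> 0
  row 22 [10110]: ((0 XOR 1) OR (NOT 0 XOR (NOT 1 OR NOT 1))) -> 1
  row 23 [10111]: ((0 XOR 1) OR (NOT 0 XOR (NOT 1 OR NOT 1))) -> 1
  row 24 [11000]: ((1 XOR 0) OR (NOT 1 XOR (NOT 0 OR NOT 0))) -> 1
  row 25 [11001]: ((1 XOR 0) OR (NOT 1 XOR (NOT 0 OR NOT 0))) -> 1
  row 26 [11010]: ((1 XOR 1) OR (NOT 1 XOR (NOT 0 OR NOT 1))) -> 1
  row 27 [11011]: ((1 XOR 1) OR (NOT 1 XOR (NOT 0 OR NOT 1))) -> 1
  row 28 [11100]: ((1 XOR 0) OR (NOT 1 XOR (NOT 1 OR NOT 0))) -> 1
  row 29 [11101]: ((1 XOR 0) OR (NOT 1 XOR (NOT 1 OR NOT 0))) -> 1
  row 30 [11110]: ((1 XOR 1) OR (NOT 1 XOR (NOT 1 OR NOT 1))) -> 0
  row 31 [11111]: ((1 XOR 1) OR (NOT 1 XOR (NOT 1 OR NOT 1))) -> 0
Full result column, 4 rows per line (a,b,c fixed per line; d,e runs 00..11 left to right):
  rows 0-3 [a,b,c=000]: 0011  = hex 3
  rows 4-7 [a,b,c=001]: 0011  = hex 3
  rows 8-11 [a,b,c=010]: 1111  = hex F
  rows 12-15 [a,b,c=011]: 1100  = hex C
  rows 16-19 [a,b,c=100]: 0011  = hex 3
  rows 20-23 [a,b,c=101]: 0011  = hex 3
  rows 24-27 [a,b,c=110]: 1111  = hex F
  rows 28-31 [a,b,c=111]: 1100  = hex C
Output column (row 0 .. row 31) = 00110011111111000011001111111100
Output column grouped in 4s = 0011 0011 1111 1100 0011 0011 1111 1100 = 0x33FC33FC
Convert to decimal digit by digit (value = value*16 + digit):
  3 -> 3
  3*16 + 3 = 51
  51*16 + 15 (F) = 831
  831*16 + 12 (C) = 13308
  13308*16 + 3 = 212931
  212931*16 + 3 = 3406899
  3406899*16 + 15 (F) = 54510399
  54510399*16 + 12 (C) = 872166396
Decimal = 872166396

872166396
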